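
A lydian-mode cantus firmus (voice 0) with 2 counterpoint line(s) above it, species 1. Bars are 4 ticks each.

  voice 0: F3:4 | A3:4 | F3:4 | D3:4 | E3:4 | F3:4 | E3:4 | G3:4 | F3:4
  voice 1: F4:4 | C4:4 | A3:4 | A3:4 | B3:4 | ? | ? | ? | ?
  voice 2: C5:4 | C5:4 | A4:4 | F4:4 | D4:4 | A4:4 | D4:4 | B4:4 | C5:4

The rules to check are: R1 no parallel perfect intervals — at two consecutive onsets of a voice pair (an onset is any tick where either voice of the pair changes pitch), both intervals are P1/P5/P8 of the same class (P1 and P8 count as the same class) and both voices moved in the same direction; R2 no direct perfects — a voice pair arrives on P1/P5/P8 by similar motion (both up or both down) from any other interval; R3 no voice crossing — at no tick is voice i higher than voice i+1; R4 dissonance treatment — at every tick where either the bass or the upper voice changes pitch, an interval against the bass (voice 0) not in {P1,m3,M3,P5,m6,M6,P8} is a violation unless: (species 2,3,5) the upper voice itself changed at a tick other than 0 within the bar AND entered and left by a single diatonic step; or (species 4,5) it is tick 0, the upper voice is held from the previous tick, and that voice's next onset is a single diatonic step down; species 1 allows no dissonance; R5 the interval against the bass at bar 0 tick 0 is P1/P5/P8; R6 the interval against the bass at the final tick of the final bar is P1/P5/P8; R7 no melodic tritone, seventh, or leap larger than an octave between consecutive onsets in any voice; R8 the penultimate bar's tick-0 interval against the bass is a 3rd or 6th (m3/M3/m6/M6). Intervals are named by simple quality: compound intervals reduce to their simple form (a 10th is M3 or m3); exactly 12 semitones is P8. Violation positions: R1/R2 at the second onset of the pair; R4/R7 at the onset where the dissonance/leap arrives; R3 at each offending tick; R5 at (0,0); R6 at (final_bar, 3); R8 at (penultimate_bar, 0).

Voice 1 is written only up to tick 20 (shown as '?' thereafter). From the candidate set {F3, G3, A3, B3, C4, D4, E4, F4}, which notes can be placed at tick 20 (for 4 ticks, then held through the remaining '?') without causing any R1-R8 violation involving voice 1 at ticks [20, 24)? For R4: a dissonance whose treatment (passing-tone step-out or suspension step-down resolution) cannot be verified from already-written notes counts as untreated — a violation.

{A3}

F3: violates R7
G3: violates R4
A3: legal
B3: violates R4
C4: violates R1
D4: violates R2
E4: violates R4
F4: violates R2,R7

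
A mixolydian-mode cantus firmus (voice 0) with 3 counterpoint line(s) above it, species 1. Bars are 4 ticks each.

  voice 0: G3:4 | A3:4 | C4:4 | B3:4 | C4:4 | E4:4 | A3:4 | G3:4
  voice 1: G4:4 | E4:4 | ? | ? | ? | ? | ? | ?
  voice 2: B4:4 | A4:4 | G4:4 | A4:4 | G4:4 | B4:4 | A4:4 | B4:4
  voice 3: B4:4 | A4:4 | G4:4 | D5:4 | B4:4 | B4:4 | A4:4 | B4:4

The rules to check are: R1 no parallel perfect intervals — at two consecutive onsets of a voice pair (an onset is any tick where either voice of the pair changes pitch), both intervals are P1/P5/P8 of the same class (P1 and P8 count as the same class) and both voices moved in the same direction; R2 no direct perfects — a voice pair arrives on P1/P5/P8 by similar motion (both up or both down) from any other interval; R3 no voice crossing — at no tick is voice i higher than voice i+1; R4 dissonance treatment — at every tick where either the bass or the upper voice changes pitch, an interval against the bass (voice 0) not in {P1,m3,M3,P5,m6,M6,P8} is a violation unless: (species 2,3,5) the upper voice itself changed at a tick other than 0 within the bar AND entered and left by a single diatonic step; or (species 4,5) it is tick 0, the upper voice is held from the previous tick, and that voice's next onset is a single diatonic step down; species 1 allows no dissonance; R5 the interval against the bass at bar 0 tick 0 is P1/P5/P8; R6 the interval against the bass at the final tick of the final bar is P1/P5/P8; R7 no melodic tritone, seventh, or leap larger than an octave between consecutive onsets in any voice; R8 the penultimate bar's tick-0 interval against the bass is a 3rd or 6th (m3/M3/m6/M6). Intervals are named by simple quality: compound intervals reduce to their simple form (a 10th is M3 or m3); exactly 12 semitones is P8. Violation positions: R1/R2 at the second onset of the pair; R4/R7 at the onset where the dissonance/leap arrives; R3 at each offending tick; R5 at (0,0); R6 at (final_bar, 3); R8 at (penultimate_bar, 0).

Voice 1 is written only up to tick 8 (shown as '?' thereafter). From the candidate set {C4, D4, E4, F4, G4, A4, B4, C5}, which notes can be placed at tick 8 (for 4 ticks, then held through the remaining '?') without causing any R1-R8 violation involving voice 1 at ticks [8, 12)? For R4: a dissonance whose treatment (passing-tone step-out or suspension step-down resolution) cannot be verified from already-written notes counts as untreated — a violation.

{E4}

C4: violates R2
D4: violates R4
E4: legal
F4: violates R4
G4: violates R1
A4: violates R3
B4: violates R3,R4
C5: violates R2,R3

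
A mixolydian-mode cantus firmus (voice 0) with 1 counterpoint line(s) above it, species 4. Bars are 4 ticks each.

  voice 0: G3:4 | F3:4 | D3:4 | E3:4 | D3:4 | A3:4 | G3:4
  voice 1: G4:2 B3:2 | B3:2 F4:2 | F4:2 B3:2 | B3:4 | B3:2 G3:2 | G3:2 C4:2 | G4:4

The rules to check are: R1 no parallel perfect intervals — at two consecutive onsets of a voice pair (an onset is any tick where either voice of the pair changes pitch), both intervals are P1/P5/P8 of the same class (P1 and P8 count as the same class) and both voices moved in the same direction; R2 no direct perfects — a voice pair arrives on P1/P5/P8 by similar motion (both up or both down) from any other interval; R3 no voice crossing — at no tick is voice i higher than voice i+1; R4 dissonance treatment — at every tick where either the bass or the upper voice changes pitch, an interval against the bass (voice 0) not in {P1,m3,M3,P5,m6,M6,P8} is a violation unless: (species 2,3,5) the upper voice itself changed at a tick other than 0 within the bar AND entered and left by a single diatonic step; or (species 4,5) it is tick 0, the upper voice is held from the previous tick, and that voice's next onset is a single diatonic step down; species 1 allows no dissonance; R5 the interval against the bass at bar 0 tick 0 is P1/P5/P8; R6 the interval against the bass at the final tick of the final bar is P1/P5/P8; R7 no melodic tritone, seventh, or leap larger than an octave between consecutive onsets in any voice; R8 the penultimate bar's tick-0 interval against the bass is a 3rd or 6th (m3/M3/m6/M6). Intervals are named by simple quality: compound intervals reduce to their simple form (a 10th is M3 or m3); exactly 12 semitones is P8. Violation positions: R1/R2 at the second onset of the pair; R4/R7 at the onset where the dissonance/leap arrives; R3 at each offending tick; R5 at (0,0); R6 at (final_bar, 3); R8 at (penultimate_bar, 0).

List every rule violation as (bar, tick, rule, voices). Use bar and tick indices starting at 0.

(1, 0, R4, (0, 1))
(1, 2, R7, (1,))
(2, 2, R7, (1,))
(4, 2, R4, (0, 1))
(5, 0, R3, (0, 1))
(5, 0, R4, (0, 1))
(5, 0, R8, (0, 1))
(5, 1, R3, (0, 1))

bar 0: v0=G3 v1=G4 downbeat P8
bar 1: v0=F3 v1=B3 downbeat TT
bar 2: v0=D3 v1=F4 downbeat m3
bar 3: v0=E3 v1=B3 downbeat P5
bar 4: v0=D3 v1=B3 downbeat M6
bar 5: v0=A3 v1=G3 downbeat M2
bar 6: v0=G3 v1=G4 downbeat P8
  -> R4 @ bar 1 tick 0 v(0, 1): F3/B3 TT untreated
  -> R7 @ bar 1 tick 2 v(1,): B3->F4 leap 6st
  -> R7 @ bar 2 tick 2 v(1,): F4->B3 leap 6st
  -> R4 @ bar 4 tick 2 v(0, 1): D3/G3 P4 untreated
  -> R3 @ bar 5 tick 0 v(0, 1): A3 above G3
  -> R4 @ bar 5 tick 0 v(0, 1): A3/G3 M2 untreated
  -> R8 @ bar 5 tick 0 v(0, 1): penult M2 not 3rd/6th
  -> R3 @ bar 5 tick 1 v(0, 1): A3 above G3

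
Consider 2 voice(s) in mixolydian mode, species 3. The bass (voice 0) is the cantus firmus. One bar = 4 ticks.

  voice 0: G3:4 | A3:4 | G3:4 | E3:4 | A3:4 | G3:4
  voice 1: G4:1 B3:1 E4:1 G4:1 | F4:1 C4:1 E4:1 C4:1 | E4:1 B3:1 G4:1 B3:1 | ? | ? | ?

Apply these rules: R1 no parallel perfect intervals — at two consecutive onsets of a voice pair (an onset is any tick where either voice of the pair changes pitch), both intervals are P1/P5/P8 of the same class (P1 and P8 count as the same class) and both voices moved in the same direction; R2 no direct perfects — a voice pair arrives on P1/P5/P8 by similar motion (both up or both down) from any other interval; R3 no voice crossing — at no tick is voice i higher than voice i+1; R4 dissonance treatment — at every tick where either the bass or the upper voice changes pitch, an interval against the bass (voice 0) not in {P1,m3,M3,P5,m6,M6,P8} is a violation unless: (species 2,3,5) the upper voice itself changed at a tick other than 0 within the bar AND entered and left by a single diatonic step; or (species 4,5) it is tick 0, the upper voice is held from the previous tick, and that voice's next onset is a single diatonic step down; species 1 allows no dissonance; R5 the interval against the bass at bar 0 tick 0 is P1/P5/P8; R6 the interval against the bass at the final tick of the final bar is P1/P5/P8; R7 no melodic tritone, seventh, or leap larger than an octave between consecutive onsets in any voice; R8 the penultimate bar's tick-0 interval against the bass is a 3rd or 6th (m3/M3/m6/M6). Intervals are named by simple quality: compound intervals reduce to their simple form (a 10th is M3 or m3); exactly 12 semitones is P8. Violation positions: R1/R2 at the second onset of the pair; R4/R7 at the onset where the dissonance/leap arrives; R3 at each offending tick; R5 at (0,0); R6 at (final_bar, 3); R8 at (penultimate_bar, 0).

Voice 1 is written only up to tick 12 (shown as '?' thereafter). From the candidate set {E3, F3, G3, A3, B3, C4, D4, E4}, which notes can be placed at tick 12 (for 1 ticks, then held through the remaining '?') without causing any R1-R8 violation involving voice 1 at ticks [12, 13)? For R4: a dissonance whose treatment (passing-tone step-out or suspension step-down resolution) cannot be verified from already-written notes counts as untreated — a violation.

E3: violates R2
F3: violates R4,R7
G3: legal
A3: violates R4
B3: legal
C4: legal
D4: violates R4
E4: legal

{B3, C4, E4, G3}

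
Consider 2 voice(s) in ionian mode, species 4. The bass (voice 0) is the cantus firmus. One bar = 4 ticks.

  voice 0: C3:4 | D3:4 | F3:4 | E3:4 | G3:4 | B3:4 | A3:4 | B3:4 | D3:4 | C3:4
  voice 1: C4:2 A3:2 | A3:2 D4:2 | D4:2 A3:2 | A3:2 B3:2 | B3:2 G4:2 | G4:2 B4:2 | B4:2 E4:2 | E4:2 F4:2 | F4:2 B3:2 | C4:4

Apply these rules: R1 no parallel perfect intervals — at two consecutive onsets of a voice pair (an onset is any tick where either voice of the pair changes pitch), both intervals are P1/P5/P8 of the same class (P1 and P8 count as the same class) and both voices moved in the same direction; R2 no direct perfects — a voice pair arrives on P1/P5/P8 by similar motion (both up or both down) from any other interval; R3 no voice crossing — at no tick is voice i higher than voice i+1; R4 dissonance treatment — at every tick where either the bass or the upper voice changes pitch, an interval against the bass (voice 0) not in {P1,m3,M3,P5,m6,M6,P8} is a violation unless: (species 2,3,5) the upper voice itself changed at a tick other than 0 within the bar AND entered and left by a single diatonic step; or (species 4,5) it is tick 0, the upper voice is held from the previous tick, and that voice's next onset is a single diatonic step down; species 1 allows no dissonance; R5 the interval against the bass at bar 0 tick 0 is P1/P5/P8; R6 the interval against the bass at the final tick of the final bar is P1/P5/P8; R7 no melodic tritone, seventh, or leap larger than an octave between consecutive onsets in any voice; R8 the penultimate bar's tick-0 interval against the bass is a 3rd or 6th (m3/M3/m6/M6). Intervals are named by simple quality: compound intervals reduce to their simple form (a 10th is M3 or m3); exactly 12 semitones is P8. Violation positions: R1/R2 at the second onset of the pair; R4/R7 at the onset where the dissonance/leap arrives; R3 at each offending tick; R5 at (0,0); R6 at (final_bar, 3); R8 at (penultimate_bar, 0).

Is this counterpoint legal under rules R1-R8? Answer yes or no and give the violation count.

bar 0: v0=C3 v1=C4 (P8)
bar 1: v0=D3 v1=A3 (P5)
bar 2: v0=F3 v1=D4 (M6)
bar 3: v0=E3 v1=A3 (P4)
bar 4: v0=G3 v1=B3 (M3)
bar 5: v0=B3 v1=G4 (m6)
bar 6: v0=A3 v1=B4 (M2)
bar 7: v0=B3 v1=E4 (P4)
bar 8: v0=D3 v1=F4 (m3)
bar 9: v0=C3 v1=C4 (P8)
  R4 @ bar3.0: E3/A3 P4 untreated
  R4 @ bar6.0: A3/B4 M2 untreated
  R4 @ bar7.0: B3/E4 P4 untreated
  R4 @ bar7.2: B3/F4 TT untreated
  R7 @ bar8.2: F4->B3 leap 6st

No (5 violations)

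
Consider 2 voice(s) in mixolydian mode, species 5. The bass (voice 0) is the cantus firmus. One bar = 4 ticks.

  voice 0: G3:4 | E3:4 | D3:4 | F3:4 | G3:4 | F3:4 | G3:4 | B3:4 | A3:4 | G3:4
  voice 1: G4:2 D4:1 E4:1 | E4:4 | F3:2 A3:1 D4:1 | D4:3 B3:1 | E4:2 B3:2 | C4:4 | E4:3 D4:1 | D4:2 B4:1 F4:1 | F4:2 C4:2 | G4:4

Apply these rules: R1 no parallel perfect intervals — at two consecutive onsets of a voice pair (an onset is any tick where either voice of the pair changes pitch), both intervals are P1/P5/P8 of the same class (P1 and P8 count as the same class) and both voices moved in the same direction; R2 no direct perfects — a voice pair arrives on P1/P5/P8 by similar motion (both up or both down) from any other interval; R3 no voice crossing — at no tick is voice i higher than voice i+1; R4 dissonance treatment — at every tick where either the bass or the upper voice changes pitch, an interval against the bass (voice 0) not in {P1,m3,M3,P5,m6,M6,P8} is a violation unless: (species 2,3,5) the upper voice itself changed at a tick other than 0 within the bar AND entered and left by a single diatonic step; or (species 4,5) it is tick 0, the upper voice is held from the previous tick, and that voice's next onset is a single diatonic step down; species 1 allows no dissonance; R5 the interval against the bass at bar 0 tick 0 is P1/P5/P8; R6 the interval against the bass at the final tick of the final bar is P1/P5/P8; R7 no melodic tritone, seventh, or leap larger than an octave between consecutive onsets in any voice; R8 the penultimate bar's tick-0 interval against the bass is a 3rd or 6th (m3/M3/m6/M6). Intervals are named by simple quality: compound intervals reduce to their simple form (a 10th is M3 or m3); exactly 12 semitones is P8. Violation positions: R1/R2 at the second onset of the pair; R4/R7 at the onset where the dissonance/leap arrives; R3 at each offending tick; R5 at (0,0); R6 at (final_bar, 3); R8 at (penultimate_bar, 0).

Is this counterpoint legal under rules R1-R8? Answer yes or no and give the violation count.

No (4 violations)

bar 0: v0=G3 v1=G4 (P8)
bar 1: v0=E3 v1=E4 (P8)
bar 2: v0=D3 v1=F3 (m3)
bar 3: v0=F3 v1=D4 (M6)
bar 4: v0=G3 v1=E4 (M6)
bar 5: v0=F3 v1=C4 (P5)
bar 6: v0=G3 v1=E4 (M6)
bar 7: v0=B3 v1=D4 (m3)
bar 8: v0=A3 v1=F4 (m6)
bar 9: v0=G3 v1=G4 (P8)
  R7 @ bar2.0: E4->F3 leap 11st
  R4 @ bar3.3: F3/B3 TT untreated
  R4 @ bar7.3: B3/F4 TT untreated
  R7 @ bar7.3: B4->F4 leap 6st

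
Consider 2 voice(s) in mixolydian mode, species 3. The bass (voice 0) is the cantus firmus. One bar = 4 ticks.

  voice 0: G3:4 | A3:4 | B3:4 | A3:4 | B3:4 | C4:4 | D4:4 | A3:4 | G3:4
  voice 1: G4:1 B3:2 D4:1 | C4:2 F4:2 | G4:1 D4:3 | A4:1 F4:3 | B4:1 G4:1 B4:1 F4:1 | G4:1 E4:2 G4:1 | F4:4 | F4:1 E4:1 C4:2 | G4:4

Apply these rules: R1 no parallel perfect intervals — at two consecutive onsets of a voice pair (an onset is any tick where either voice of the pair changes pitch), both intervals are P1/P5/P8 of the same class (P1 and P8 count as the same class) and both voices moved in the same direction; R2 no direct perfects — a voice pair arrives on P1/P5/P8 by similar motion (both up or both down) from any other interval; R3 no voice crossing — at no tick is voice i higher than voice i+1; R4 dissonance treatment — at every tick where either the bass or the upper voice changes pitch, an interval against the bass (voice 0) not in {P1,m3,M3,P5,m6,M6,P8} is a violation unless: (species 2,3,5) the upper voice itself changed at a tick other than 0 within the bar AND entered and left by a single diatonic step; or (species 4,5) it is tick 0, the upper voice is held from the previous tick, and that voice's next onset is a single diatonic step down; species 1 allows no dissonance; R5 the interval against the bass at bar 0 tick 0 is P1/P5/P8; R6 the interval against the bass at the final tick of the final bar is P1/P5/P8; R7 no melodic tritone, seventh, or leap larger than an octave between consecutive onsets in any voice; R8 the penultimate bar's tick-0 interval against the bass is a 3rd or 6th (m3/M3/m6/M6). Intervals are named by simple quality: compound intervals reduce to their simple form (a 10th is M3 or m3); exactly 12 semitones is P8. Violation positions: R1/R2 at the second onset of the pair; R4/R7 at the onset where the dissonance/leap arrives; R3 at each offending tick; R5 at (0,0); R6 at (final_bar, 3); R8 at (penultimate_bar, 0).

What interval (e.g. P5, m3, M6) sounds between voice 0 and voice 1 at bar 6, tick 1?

m3

voice 0=D4 voice 1=F4 -> m3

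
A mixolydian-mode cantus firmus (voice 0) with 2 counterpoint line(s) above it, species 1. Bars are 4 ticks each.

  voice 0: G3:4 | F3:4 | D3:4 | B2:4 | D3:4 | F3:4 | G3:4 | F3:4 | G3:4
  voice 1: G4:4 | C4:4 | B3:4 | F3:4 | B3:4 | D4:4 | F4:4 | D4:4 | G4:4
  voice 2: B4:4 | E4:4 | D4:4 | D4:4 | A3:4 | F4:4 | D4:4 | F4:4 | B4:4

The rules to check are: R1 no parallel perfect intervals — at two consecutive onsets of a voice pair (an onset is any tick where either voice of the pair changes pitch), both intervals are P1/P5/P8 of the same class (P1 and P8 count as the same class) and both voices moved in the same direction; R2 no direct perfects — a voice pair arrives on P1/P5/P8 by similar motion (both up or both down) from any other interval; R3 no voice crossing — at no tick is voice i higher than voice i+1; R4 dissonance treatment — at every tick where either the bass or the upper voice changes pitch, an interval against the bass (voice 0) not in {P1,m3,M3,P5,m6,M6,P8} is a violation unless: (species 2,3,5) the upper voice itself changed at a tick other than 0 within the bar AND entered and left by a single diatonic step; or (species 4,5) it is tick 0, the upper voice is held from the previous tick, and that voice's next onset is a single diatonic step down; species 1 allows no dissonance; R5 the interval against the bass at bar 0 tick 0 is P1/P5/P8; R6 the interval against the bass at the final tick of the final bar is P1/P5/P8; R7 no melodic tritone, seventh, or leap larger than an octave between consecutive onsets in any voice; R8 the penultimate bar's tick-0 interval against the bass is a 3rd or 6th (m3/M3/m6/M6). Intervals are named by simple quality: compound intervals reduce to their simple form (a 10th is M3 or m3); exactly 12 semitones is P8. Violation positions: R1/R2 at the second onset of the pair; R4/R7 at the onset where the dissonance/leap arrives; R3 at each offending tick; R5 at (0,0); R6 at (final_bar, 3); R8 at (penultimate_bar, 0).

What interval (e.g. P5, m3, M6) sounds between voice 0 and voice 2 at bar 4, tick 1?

voice 0=D3 voice 2=A3 -> P5

P5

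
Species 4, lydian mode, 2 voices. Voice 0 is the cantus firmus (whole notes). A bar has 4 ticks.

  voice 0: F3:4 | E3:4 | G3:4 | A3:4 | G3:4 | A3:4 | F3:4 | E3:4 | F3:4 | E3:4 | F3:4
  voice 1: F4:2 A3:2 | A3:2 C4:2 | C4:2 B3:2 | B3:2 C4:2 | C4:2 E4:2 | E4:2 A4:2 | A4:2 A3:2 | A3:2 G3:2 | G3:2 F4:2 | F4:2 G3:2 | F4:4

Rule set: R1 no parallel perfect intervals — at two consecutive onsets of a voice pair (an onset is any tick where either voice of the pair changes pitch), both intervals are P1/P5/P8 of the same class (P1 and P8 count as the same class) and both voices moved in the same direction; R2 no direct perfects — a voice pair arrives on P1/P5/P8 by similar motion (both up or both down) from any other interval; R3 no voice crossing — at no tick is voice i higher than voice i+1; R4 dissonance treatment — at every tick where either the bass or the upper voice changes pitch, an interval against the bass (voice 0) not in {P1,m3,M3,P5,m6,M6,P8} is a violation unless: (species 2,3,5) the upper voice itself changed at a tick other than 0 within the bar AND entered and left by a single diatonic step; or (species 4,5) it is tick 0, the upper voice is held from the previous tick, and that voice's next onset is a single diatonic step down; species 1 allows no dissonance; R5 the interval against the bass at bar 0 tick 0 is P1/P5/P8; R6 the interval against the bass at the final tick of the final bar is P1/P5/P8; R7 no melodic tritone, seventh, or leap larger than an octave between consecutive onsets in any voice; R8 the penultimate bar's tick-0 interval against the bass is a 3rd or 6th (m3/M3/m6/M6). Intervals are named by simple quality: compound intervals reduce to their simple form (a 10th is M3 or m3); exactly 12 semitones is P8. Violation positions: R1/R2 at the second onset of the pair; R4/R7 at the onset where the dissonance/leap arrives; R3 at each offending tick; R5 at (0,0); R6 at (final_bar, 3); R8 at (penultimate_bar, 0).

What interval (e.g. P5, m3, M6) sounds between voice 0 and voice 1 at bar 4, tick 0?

voice 0=G3 voice 1=C4 -> P4

P4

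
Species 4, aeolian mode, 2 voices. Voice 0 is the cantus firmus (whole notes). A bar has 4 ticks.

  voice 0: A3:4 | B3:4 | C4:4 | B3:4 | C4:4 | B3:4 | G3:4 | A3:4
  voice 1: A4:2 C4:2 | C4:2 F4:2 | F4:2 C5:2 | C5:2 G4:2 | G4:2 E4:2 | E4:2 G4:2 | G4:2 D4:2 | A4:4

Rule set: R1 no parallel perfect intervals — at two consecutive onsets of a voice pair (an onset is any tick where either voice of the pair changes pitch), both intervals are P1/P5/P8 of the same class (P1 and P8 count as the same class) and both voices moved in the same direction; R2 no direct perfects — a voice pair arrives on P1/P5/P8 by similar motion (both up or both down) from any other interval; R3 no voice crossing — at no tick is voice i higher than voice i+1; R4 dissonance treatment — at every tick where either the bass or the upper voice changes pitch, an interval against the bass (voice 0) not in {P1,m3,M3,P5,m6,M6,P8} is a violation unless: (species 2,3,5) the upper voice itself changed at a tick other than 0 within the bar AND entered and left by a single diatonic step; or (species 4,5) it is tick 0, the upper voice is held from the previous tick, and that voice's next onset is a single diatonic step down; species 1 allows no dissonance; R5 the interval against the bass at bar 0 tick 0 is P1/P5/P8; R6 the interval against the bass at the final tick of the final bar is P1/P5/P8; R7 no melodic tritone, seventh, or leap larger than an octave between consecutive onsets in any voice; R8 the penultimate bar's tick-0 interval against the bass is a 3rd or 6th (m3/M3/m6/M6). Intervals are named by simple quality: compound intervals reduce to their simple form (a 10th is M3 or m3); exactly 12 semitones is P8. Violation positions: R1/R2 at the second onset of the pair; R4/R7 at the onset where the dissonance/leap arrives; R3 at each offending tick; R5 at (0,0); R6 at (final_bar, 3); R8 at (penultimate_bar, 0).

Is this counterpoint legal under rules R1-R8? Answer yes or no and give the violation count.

bar 0: v0=A3 v1=A4 (P8)
bar 1: v0=B3 v1=C4 (m2)
bar 2: v0=C4 v1=F4 (P4)
bar 3: v0=B3 v1=C5 (m2)
bar 4: v0=C4 v1=G4 (P5)
bar 5: v0=B3 v1=E4 (P4)
bar 6: v0=G3 v1=G4 (P8)
bar 7: v0=A3 v1=A4 (P8)
  R4 @ bar1.0: B3/C4 m2 untreated
  R4 @ bar1.2: B3/F4 TT untreated
  R4 @ bar2.0: C4/F4 P4 untreated
  R4 @ bar3.0: B3/C5 m2 untreated
  R4 @ bar5.0: B3/E4 P4 untreated
  R8 @ bar6.0: penult P8 not 3rd/6th
  R2 @ bar7.0: G3/D4 P5 -> A3/A4 P8 similar

No (7 violations)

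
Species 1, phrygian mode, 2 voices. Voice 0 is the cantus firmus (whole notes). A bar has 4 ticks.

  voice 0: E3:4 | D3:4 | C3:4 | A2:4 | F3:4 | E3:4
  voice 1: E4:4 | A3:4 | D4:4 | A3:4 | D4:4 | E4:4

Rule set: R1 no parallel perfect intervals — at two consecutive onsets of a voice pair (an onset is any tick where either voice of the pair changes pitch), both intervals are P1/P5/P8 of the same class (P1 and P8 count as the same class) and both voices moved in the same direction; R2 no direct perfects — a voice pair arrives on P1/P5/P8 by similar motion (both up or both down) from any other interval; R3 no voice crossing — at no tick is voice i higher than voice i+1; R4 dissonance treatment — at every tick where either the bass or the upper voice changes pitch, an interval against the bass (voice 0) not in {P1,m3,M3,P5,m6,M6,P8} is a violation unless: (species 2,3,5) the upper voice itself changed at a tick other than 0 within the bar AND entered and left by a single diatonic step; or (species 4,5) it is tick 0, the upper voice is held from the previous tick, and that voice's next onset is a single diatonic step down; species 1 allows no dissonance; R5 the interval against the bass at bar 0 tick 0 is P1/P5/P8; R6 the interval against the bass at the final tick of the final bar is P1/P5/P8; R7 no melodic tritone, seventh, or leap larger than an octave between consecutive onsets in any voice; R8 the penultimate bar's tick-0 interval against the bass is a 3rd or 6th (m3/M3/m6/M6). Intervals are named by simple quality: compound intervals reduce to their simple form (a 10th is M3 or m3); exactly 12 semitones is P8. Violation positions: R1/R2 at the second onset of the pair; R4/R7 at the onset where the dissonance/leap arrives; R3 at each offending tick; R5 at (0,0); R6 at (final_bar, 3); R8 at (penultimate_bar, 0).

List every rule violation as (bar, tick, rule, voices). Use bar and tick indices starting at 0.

(1, 0, R2, (0, 1))
(2, 0, R4, (0, 1))
(3, 0, R2, (0, 1))

bar 0: v0=E3 v1=E4 downbeat P8
bar 1: v0=D3 v1=A3 downbeat P5
bar 2: v0=C3 v1=D4 downbeat M2
bar 3: v0=A2 v1=A3 downbeat P8
bar 4: v0=F3 v1=D4 downbeat M6
bar 5: v0=E3 v1=E4 downbeat P8
  -> R2 @ bar 1 tick 0 v(0, 1): E3/E4 P8 -> D3/A3 P5 similar
  -> R4 @ bar 2 tick 0 v(0, 1): C3/D4 M2 untreated
  -> R2 @ bar 3 tick 0 v(0, 1): C3/D4 M2 -> A2/A3 P8 similar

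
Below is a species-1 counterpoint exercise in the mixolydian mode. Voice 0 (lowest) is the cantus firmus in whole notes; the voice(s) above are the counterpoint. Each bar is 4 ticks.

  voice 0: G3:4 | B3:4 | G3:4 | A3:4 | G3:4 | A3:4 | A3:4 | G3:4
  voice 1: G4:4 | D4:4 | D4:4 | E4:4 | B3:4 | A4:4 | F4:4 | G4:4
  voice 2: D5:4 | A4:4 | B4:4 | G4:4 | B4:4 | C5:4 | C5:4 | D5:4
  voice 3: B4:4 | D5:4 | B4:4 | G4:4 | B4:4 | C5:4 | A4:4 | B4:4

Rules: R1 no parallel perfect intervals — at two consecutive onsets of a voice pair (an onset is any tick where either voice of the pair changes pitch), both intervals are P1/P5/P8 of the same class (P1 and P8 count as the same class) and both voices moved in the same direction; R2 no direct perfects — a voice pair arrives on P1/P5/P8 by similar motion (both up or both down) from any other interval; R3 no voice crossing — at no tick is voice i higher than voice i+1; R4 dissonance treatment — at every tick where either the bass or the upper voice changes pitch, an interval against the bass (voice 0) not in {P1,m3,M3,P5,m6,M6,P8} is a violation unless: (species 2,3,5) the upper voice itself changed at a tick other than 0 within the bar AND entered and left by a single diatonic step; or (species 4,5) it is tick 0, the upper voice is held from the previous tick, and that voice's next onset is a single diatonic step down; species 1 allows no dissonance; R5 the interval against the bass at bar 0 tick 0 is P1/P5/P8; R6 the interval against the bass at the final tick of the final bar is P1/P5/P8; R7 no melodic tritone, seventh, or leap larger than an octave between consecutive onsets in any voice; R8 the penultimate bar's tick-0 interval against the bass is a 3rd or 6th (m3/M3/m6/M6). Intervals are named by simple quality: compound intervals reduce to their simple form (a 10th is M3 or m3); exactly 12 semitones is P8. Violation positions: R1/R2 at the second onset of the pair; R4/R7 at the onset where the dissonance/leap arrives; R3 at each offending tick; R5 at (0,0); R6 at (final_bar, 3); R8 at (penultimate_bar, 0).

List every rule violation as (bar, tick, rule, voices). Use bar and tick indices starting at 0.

(0, 0, R3, (2, 3))
(0, 0, R5, (0, 3))
(0, 1, R3, (2, 3))
(0, 2, R3, (2, 3))
(0, 3, R3, (2, 3))
(1, 0, R1, (1, 2))
(1, 0, R4, (0, 2))
(3, 0, R1, (0, 1))
(3, 0, R1, (2, 3))
(3, 0, R4, (0, 2))
(3, 0, R4, (0, 3))
(4, 0, R1, (2, 3))
(5, 0, R1, (2, 3))
(5, 0, R2, (0, 1))
(5, 0, R7, (1,))
(6, 0, R3, (2, 3))
(6, 0, R8, (0, 3))
(6, 1, R3, (2, 3))
(6, 2, R3, (2, 3))
(6, 3, R3, (2, 3))
(7, 0, R1, (1, 2))
(7, 0, R3, (2, 3))
(7, 1, R3, (2, 3))
(7, 2, R3, (2, 3))
(7, 3, R3, (2, 3))
(7, 3, R6, (0, 3))

bar 0: v0=G3 v1=G4 v2=D5 v3=B4 downbeat M3
bar 1: v0=B3 v1=D4 v2=A4 v3=D5 downbeat m3
bar 2: v0=G3 v1=D4 v2=B4 v3=B4 downbeat M3
bar 3: v0=A3 v1=E4 v2=G4 v3=G4 downbeat m7
bar 4: v0=G3 v1=B3 v2=B4 v3=B4 downbeat M3
bar 5: v0=A3 v1=A4 v2=C5 v3=C5 downbeat m3
bar 6: v0=A3 v1=F4 v2=C5 v3=A4 downbeat P8
bar 7: v0=G3 v1=G4 v2=D5 v3=B4 downbeat M3
  -> R3 @ bar 0 tick 0 v(2, 3): D5 above B4
  -> R5 @ bar 0 tick 0 v(0, 3): opens on M3
  -> R3 @ bar 0 tick 1 v(2, 3): D5 above B4
  -> R3 @ bar 0 tick 2 v(2, 3): D5 above B4
  -> R3 @ bar 0 tick 3 v(2, 3): D5 above B4
  -> R1 @ bar 1 tick 0 v(1, 2): G4/D5 P5 -> D4/A4 P5 similar
  -> R4 @ bar 1 tick 0 v(0, 2): B3/A4 m7 untreated
  -> R1 @ bar 3 tick 0 v(0, 1): G3/D4 P5 -> A3/E4 P5 similar
  -> R1 @ bar 3 tick 0 v(2, 3): B4/B4 P1 -> G4/G4 P1 similar
  -> R4 @ bar 3 tick 0 v(0, 2): A3/G4 m7 untreated
  -> R4 @ bar 3 tick 0 v(0, 3): A3/G4 m7 untreated
  -> R1 @ bar 4 tick 0 v(2, 3): G4/G4 P1 -> B4/B4 P1 similar
  -> R1 @ bar 5 tick 0 v(2, 3): B4/B4 P1 -> C5/C5 P1 similar
  -> R2 @ bar 5 tick 0 v(0, 1): G3/B3 M3 -> A3/A4 P8 similar
  -> R7 @ bar 5 tick 0 v(1,): B3->A4 leap 10st
  -> R3 @ bar 6 tick 0 v(2, 3): C5 above A4
  -> R8 @ bar 6 tick 0 v(0, 3): penult P8 not 3rd/6th
  -> R3 @ bar 6 tick 1 v(2, 3): C5 above A4
  -> R3 @ bar 6 tick 2 v(2, 3): C5 above A4
  -> R3 @ bar 6 tick 3 v(2, 3): C5 above A4
  -> R1 @ bar 7 tick 0 v(1, 2): F4/C5 P5 -> G4/D5 P5 similar
  -> R3 @ bar 7 tick 0 v(2, 3): D5 above B4
  -> R3 @ bar 7 tick 1 v(2, 3): D5 above B4
  -> R3 @ bar 7 tick 2 v(2, 3): D5 above B4
  -> R3 @ bar 7 tick 3 v(2, 3): D5 above B4
  -> R6 @ bar 7 tick 3 v(0, 3): closes on M3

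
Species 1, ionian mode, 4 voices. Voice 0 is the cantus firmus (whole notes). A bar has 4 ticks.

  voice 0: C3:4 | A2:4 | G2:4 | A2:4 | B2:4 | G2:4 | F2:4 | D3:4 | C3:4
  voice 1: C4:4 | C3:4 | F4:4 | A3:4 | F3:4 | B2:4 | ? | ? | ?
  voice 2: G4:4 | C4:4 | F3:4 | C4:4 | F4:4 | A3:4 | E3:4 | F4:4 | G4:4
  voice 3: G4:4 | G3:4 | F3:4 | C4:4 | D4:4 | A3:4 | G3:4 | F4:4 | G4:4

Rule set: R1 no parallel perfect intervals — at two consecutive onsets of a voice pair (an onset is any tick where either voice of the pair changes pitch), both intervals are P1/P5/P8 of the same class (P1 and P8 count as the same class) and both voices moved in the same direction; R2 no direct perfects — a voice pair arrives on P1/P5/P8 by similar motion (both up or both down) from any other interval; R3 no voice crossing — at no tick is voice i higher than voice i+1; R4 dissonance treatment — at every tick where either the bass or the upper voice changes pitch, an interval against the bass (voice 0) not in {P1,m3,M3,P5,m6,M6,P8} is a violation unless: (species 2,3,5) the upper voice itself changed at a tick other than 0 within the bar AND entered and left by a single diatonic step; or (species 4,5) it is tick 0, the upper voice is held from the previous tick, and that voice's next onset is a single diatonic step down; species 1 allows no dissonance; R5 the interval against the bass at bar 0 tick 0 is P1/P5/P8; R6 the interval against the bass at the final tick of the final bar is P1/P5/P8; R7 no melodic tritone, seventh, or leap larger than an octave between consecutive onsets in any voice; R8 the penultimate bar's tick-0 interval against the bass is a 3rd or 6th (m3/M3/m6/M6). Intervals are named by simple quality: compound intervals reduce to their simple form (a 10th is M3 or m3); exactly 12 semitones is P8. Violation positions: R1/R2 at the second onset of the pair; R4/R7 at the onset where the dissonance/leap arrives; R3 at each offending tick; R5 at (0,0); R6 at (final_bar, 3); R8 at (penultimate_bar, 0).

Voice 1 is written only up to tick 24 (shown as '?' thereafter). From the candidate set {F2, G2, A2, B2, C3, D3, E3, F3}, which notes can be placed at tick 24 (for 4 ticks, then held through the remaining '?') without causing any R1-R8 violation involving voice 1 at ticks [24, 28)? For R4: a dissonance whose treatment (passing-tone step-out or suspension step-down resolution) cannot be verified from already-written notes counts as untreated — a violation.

F2: violates R2,R7
G2: violates R2,R4
A2: violates R2
B2: violates R4
C3: legal
D3: legal
E3: violates R4
F3: violates R3,R7

{C3, D3}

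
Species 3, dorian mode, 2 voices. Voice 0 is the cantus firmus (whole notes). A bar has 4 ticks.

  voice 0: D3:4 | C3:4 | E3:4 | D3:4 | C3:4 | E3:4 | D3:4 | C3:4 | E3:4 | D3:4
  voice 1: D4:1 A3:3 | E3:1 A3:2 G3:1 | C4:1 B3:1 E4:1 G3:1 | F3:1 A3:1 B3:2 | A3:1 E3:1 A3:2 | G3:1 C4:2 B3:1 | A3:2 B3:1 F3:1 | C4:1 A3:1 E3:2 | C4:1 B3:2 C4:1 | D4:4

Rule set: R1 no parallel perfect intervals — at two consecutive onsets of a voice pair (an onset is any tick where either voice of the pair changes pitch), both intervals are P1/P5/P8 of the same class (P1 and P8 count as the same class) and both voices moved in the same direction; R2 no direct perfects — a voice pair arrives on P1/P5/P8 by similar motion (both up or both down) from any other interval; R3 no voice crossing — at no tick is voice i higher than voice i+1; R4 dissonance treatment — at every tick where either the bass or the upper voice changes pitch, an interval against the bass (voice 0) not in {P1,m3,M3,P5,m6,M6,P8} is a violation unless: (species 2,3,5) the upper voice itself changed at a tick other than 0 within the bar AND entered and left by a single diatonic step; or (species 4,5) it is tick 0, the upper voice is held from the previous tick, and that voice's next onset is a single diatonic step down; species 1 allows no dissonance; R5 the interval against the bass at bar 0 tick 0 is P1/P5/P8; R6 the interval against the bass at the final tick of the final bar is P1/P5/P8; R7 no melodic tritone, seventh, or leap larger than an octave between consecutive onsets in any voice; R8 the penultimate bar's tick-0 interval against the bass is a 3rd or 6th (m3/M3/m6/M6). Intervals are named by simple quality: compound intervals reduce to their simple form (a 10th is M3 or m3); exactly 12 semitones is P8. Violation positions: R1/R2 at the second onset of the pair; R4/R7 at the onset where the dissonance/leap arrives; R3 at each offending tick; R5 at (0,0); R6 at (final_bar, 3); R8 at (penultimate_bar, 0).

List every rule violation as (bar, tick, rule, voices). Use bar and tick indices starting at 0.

bar 0: v0=D3 v1=D4 downbeat P8
bar 1: v0=C3 v1=E3 downbeat M3
bar 2: v0=E3 v1=C4 downbeat m6
bar 3: v0=D3 v1=F3 downbeat m3
bar 4: v0=C3 v1=A3 downbeat M6
bar 5: v0=E3 v1=G3 downbeat m3
bar 6: v0=D3 v1=A3 downbeat P5
bar 7: v0=C3 v1=C4 downbeat P8
bar 8: v0=E3 v1=C4 downbeat m6
bar 9: v0=D3 v1=D4 downbeat P8
  -> R1 @ bar 6 tick 0 v(0, 1): E3/B3 P5 -> D3/A3 P5 similar
  -> R7 @ bar 6 tick 3 v(1,): B3->F3 leap 6st

(6, 0, R1, (0, 1))
(6, 3, R7, (1,))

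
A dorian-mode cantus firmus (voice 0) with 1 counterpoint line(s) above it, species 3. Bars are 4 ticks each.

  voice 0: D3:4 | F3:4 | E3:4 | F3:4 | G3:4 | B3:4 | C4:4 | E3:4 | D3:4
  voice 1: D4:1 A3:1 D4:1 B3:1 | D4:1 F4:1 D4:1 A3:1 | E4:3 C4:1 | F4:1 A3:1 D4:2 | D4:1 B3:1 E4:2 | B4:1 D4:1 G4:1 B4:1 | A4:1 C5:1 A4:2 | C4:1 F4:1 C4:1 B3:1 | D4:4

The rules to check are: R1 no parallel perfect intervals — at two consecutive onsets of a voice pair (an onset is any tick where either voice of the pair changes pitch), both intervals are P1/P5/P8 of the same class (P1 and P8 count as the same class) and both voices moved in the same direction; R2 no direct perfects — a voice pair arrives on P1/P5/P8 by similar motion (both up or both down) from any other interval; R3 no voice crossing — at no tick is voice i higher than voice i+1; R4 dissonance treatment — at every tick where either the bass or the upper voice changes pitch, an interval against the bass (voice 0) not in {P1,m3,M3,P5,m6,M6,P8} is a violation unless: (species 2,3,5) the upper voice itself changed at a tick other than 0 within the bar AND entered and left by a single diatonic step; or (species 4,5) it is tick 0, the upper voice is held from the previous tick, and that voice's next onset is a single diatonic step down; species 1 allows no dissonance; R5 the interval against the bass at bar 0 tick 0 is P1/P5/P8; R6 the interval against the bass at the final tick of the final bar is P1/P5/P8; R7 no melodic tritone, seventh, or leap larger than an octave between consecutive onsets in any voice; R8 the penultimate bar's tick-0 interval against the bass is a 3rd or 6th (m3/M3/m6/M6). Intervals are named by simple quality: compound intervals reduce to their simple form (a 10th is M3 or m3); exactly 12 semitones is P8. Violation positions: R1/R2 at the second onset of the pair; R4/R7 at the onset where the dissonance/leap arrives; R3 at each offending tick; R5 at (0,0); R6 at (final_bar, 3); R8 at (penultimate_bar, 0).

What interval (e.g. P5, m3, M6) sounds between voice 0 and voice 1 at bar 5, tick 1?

m3

voice 0=B3 voice 1=D4 -> m3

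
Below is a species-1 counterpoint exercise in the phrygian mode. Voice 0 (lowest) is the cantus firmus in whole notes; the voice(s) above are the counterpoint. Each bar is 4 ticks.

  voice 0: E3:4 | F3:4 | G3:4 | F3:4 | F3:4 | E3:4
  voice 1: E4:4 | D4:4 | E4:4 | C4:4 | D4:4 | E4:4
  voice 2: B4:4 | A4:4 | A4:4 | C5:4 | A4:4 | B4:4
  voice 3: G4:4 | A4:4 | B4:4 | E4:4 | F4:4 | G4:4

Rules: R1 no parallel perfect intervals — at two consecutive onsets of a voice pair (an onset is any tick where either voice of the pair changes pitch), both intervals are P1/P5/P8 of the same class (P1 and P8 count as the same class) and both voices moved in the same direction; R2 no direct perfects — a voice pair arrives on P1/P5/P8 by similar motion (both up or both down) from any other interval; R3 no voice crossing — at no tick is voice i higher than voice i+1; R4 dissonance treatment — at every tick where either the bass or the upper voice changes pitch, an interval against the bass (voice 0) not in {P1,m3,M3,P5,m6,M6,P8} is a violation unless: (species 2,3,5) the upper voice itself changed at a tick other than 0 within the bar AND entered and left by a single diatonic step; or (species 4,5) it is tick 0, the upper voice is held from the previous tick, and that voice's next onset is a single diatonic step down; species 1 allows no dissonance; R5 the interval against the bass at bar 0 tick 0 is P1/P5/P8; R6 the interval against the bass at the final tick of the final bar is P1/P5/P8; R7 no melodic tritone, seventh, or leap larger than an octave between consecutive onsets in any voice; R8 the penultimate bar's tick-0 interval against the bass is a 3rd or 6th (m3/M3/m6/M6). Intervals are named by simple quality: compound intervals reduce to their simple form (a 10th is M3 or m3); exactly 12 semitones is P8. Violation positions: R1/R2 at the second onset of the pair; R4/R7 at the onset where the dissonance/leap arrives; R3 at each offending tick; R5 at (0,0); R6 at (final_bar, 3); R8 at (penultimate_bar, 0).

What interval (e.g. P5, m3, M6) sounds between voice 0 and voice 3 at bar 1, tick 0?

voice 0=F3 voice 3=A4 -> M3

M3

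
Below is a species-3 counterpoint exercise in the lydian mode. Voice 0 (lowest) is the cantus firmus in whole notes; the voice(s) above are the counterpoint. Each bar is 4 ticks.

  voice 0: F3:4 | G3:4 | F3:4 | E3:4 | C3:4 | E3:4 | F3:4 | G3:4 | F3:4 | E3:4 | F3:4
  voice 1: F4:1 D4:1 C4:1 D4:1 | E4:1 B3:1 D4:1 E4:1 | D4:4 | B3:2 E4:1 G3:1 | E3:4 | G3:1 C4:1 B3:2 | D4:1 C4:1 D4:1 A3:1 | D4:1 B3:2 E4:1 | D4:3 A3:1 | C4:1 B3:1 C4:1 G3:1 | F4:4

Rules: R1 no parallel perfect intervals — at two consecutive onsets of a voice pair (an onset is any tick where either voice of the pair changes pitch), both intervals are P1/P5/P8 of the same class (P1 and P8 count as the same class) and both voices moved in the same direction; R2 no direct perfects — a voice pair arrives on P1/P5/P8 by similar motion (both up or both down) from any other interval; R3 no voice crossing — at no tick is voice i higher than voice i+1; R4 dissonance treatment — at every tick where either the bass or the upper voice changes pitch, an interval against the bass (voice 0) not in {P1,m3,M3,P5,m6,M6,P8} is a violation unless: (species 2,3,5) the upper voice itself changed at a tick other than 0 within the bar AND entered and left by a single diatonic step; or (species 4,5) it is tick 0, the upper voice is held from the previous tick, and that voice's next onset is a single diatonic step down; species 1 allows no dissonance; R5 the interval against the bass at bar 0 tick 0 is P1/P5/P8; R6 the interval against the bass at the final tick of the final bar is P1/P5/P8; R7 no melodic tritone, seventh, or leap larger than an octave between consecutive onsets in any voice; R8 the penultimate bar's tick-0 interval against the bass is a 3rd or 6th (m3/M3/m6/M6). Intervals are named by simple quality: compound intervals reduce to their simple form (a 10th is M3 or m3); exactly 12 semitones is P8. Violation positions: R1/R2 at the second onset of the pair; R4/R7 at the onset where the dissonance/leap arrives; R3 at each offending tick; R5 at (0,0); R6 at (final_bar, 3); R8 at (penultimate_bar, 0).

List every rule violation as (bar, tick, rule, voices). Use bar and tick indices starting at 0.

bar 0: v0=F3 v1=F4 downbeat P8
bar 1: v0=G3 v1=E4 downbeat M6
bar 2: v0=F3 v1=D4 downbeat M6
bar 3: v0=E3 v1=B3 downbeat P5
bar 4: v0=C3 v1=E3 downbeat M3
bar 5: v0=E3 v1=G3 downbeat m3
bar 6: v0=F3 v1=D4 downbeat M6
bar 7: v0=G3 v1=D4 downbeat P5
bar 8: v0=F3 v1=D4 downbeat M6
bar 9: v0=E3 v1=C4 downbeat m6
bar 10: v0=F3 v1=F4 downbeat P8
  -> R2 @ bar 3 tick 0 v(0, 1): F3/D4 M6 -> E3/B3 P5 similar
  -> R2 @ bar 7 tick 0 v(0, 1): F3/A3 M3 -> G3/D4 P5 similar
  -> R2 @ bar 10 tick 0 v(0, 1): E3/G3 m3 -> F3/F4 P8 similar
  -> R7 @ bar 10 tick 0 v(1,): G3->F4 leap 10st

(3, 0, R2, (0, 1))
(7, 0, R2, (0, 1))
(10, 0, R2, (0, 1))
(10, 0, R7, (1,))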